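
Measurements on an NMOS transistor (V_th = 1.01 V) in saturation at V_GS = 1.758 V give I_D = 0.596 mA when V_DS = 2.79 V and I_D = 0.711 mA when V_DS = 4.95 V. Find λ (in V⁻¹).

With V_GS fixed, I_D ∝ (1 + λ V_DS) in saturation, so I_D2/I_D1 = (1 + λ V_DS2)/(1 + λ V_DS1).
0.711/0.596 = 1.193 = (1 + 4.95 λ)/(1 + 2.79 λ).
Solving: λ (I_D1 V_DS2 − I_D2 V_DS1) = I_D2 − I_D1, so λ = (0.711 − 0.596) / (0.596 × 4.95 − 0.711 × 2.79) = 0.115 / 0.967 = 0.119 V⁻¹.

λ = 0.119 V⁻¹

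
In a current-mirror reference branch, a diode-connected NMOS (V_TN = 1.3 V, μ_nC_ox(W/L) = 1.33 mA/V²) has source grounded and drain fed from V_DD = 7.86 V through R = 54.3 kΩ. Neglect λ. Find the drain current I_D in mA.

I_D = 0.113 mA

With gate tied to drain, V_GS = V_DS ≥ V_GS − V_TN, so the device is in saturation.
KCL at the drain: ½ k_n (V_GS − V_TN)² = (V_DD − V_GS)/R.
Let x = V_GS − 1.3. Then 36.1 x² + x − 6.56 = 0, giving x = 0.413 V (positive root), so V_GS = 1.71 V.
I_D = (V_DD − V_GS)/R = (7.86 − 1.71) / 54.3 = 0.113 mA.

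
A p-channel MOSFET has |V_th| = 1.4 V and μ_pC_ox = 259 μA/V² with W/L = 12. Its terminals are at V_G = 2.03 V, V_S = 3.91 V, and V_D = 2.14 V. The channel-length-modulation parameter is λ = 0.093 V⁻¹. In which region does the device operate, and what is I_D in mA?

V_SG = V_S − V_G = 3.91 − 2.03 = 1.88 V; V_SD = V_S − V_D = 3.91 − 2.14 = 1.77 V.
k_p = μ_pC_ox · (W/L) = 3.108 mA/V².
V_ov = V_SG − |V_th| = 1.88 − 1.4 = 0.48 V.
Since V_SD = 1.77 V ≥ V_ov = 0.48 V, the device is in saturation.
I_D = ½ k_p V_ov² (1 + λ V_SD) = 0.5 × 3.108 × 0.48² × (1 + 0.093 × 1.77) = 0.417 mA.

Saturation; I_D = 0.417 mA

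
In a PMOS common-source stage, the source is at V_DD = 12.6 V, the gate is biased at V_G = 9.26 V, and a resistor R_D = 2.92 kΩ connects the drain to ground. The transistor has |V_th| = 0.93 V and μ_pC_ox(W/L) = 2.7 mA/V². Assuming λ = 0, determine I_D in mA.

V_SG = V_DD − V_G = 12.6 − 9.26 = 3.34 V, so V_ov = 3.34 − 0.93 = 2.41 V.
Assume saturation: I_D = ½ k_p V_ov² = 0.5 × 2.7 × 2.41² = 7.84 mA, giving V_SD = V_DD − I_D R_D = 12.6 − 7.84 × 2.92 = -10.3 V.
But -10.3 V < V_ov = 2.41 V, so the device is actually in triode.
In triode I_D = k_p[V_ov V_SD − ½ V_SD²] and I_D = (V_DD − V_SD)/R_D. Equating: 3.94 V_SD² − 20 V_SD + 12.6 = 0, giving V_SD = 0.737 V (the root below V_ov).
I_D = (12.6 − 0.737) / 2.92 = 4.06 mA.

I_D = 4.06 mA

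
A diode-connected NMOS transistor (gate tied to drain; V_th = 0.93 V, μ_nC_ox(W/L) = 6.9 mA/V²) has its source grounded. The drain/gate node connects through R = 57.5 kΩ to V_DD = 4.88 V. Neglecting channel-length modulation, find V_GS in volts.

V_GS = 1.07 V

With gate tied to drain, V_GS = V_DS ≥ V_GS − V_th, so the device is in saturation.
KCL at the drain: ½ k_n (V_GS − V_th)² = (V_DD − V_GS)/R.
Let x = V_GS − 0.93. Then 198 x² + x − 3.95 = 0, giving x = 0.139 V (positive root), so V_GS = 1.07 V.
I_D = (V_DD − V_GS)/R = (4.88 − 1.07) / 57.5 = 0.0663 mA.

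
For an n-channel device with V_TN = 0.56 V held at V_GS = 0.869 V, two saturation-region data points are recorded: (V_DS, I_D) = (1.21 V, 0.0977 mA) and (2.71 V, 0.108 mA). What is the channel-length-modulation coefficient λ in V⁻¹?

With V_GS fixed, I_D ∝ (1 + λ V_DS) in saturation, so I_D2/I_D1 = (1 + λ V_DS2)/(1 + λ V_DS1).
0.108/0.0977 = 1.105 = (1 + 2.71 λ)/(1 + 1.21 λ).
Solving: λ (I_D1 V_DS2 − I_D2 V_DS1) = I_D2 − I_D1, so λ = (0.108 − 0.0977) / (0.0977 × 2.71 − 0.108 × 1.21) = 0.0103 / 0.134 = 0.0768 V⁻¹.

λ = 0.0768 V⁻¹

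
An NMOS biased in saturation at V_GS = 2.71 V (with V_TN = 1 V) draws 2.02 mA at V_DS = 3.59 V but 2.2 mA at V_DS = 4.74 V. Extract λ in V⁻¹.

λ = 0.107 V⁻¹

With V_GS fixed, I_D ∝ (1 + λ V_DS) in saturation, so I_D2/I_D1 = (1 + λ V_DS2)/(1 + λ V_DS1).
2.2/2.02 = 1.089 = (1 + 4.74 λ)/(1 + 3.59 λ).
Solving: λ (I_D1 V_DS2 − I_D2 V_DS1) = I_D2 − I_D1, so λ = (2.2 − 2.02) / (2.02 × 4.74 − 2.2 × 3.59) = 0.18 / 1.68 = 0.107 V⁻¹.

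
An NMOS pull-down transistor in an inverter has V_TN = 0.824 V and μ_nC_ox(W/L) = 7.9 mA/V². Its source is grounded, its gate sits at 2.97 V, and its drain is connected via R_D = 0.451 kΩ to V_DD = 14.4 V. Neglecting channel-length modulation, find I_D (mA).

V_GS = V_G = 2.97 V, so V_ov = 2.97 − 0.824 = 2.15 V.
Assume saturation: I_D = ½ k_n V_ov² = 0.5 × 7.9 × 2.15² = 18.2 mA, giving V_DS = V_DD − I_D R_D = 14.4 − 18.2 × 0.451 = 6.2 V.
V_DS = 6.2 V ≥ V_ov = 2.15 V, confirming saturation.

I_D = 18.2 mA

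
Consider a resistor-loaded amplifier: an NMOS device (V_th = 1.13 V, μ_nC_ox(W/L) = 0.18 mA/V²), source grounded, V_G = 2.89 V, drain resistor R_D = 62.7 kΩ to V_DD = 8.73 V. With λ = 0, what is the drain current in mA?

V_GS = V_G = 2.89 V, so V_ov = 2.89 − 1.13 = 1.76 V.
Assume saturation: I_D = ½ k_n V_ov² = 0.5 × 0.18 × 1.76² = 0.279 mA, giving V_DS = V_DD − I_D R_D = 8.73 − 0.279 × 62.7 = -8.75 V.
But -8.75 V < V_ov = 1.76 V, so the device is actually in triode.
In triode I_D = k_n[V_ov V_DS − ½ V_DS²] and I_D = (V_DD − V_DS)/R_D. Equating: 5.64 V_DS² − 20.86 V_DS + 8.73 = 0, giving V_DS = 0.481 V (the root below V_ov).
I_D = (8.73 − 0.481) / 62.7 = 0.132 mA.

I_D = 0.132 mA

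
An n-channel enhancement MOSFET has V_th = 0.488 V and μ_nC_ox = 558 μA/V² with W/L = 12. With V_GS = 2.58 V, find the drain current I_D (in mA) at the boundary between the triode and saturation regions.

At the boundary V_DS = V_ov = V_GS − V_th = 2.58 − 0.488 = 2.09 V.
k_n = μ_nC_ox · (W/L) = 6.696 mA/V².
I_D = ½ k_n V_ov² = 0.5 × 6.696 × 2.09² = 14.7 mA.

I_D = 14.7 mA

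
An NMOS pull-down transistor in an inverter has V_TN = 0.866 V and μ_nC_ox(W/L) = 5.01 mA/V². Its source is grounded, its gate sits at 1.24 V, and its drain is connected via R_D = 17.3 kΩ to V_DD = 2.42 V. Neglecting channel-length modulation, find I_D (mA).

V_GS = V_G = 1.24 V, so V_ov = 1.24 − 0.866 = 0.374 V.
Assume saturation: I_D = ½ k_n V_ov² = 0.5 × 5.01 × 0.374² = 0.35 mA, giving V_DS = V_DD − I_D R_D = 2.42 − 0.35 × 17.3 = -3.64 V.
But -3.64 V < V_ov = 0.374 V, so the device is actually in triode.
In triode I_D = k_n[V_ov V_DS − ½ V_DS²] and I_D = (V_DD − V_DS)/R_D. Equating: 43.3 V_DS² − 33.42 V_DS + 2.42 = 0, giving V_DS = 0.0809 V (the root below V_ov).
I_D = (2.42 − 0.0809) / 17.3 = 0.135 mA.

I_D = 0.135 mA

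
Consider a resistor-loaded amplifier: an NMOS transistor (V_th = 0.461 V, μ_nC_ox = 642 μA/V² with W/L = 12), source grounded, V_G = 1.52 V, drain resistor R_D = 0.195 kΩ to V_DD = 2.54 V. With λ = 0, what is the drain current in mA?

V_GS = V_G = 1.52 V, so V_ov = 1.52 − 0.461 = 1.06 V.
k_n = μ_nC_ox · (W/L) = 7.704 mA/V².
Assume saturation: I_D = ½ k_n V_ov² = 0.5 × 7.704 × 1.06² = 4.32 mA, giving V_DS = V_DD − I_D R_D = 2.54 − 4.32 × 0.195 = 1.7 V.
V_DS = 1.7 V ≥ V_ov = 1.06 V, confirming saturation.

I_D = 4.32 mA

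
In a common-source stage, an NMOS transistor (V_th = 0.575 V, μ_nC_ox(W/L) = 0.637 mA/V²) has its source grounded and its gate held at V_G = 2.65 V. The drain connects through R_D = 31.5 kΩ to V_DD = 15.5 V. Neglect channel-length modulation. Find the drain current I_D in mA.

I_D = 0.479 mA

V_GS = V_G = 2.65 V, so V_ov = 2.65 − 0.575 = 2.08 V.
Assume saturation: I_D = ½ k_n V_ov² = 0.5 × 0.637 × 2.08² = 1.37 mA, giving V_DS = V_DD − I_D R_D = 15.5 − 1.37 × 31.5 = -27.7 V.
But -27.7 V < V_ov = 2.08 V, so the device is actually in triode.
In triode I_D = k_n[V_ov V_DS − ½ V_DS²] and I_D = (V_DD − V_DS)/R_D. Equating: 10 V_DS² − 42.64 V_DS + 15.5 = 0, giving V_DS = 0.401 V (the root below V_ov).
I_D = (15.5 − 0.401) / 31.5 = 0.479 mA.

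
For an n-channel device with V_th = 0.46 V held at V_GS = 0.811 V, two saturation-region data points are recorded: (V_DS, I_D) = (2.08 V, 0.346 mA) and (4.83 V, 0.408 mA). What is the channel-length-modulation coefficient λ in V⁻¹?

With V_GS fixed, I_D ∝ (1 + λ V_DS) in saturation, so I_D2/I_D1 = (1 + λ V_DS2)/(1 + λ V_DS1).
0.408/0.346 = 1.179 = (1 + 4.83 λ)/(1 + 2.08 λ).
Solving: λ (I_D1 V_DS2 − I_D2 V_DS1) = I_D2 − I_D1, so λ = (0.408 − 0.346) / (0.346 × 4.83 − 0.408 × 2.08) = 0.062 / 0.823 = 0.0754 V⁻¹.

λ = 0.0754 V⁻¹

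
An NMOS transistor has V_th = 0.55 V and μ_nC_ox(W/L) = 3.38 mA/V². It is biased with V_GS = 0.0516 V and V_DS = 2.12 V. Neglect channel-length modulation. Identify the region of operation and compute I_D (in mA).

Cutoff; I_D = 0 mA

V_GS = 0.0516 V < V_th = 0.55 V, so the transistor is in cutoff.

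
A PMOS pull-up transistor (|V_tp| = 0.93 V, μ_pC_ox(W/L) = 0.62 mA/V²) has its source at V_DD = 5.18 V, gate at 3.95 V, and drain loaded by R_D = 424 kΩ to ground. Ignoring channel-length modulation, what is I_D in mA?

I_D = 0.0120 mA

V_SG = V_DD − V_G = 5.18 − 3.95 = 1.23 V, so V_ov = 1.23 − 0.93 = 0.3 V.
Assume saturation: I_D = ½ k_p V_ov² = 0.5 × 0.62 × 0.3² = 0.0279 mA, giving V_SD = V_DD − I_D R_D = 5.18 − 0.0279 × 424 = -6.65 V.
But -6.65 V < V_ov = 0.3 V, so the device is actually in triode.
In triode I_D = k_p[V_ov V_SD − ½ V_SD²] and I_D = (V_DD − V_SD)/R_D. Equating: 131 V_SD² − 79.86 V_SD + 5.18 = 0, giving V_SD = 0.0738 V (the root below V_ov).
I_D = (5.18 − 0.0738) / 424 = 0.012 mA.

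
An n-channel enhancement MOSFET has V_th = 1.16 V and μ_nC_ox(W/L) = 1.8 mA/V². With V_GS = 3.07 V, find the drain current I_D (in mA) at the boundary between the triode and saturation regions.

At the boundary V_DS = V_ov = V_GS − V_th = 3.07 − 1.16 = 1.91 V.
I_D = ½ k_n V_ov² = 0.5 × 1.8 × 1.91² = 3.28 mA.

I_D = 3.28 mA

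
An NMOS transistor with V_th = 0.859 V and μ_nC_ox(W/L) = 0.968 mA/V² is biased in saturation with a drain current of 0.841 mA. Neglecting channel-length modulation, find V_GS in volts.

In saturation I_D = ½ k_n (V_GS − V_th)², so V_GS − V_th = √(2 I_D / k_n) = √(2 × 0.841 / 0.968) = 1.32 V.
V_GS = 0.859 + 1.32 = 2.18 V.

V_GS = 2.18 V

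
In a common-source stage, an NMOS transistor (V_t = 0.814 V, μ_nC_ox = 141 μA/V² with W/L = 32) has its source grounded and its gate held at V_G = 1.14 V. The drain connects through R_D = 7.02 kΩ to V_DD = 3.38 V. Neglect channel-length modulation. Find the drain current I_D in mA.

V_GS = V_G = 1.14 V, so V_ov = 1.14 − 0.814 = 0.326 V.
k_n = μ_nC_ox · (W/L) = 4.512 mA/V².
Assume saturation: I_D = ½ k_n V_ov² = 0.5 × 4.512 × 0.326² = 0.24 mA, giving V_DS = V_DD − I_D R_D = 3.38 − 0.24 × 7.02 = 1.7 V.
V_DS = 1.7 V ≥ V_ov = 0.326 V, confirming saturation.

I_D = 0.240 mA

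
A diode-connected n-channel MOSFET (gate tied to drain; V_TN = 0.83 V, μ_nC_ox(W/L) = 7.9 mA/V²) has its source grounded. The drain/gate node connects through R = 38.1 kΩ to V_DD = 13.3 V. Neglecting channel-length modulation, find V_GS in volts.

V_GS = 1.11 V

With gate tied to drain, V_GS = V_DS ≥ V_GS − V_TN, so the device is in saturation.
KCL at the drain: ½ k_n (V_GS − V_TN)² = (V_DD − V_GS)/R.
Let x = V_GS − 0.83. Then 150 x² + x − 12.47 = 0, giving x = 0.285 V (positive root), so V_GS = 1.11 V.
I_D = (V_DD − V_GS)/R = (13.3 − 1.11) / 38.1 = 0.32 mA.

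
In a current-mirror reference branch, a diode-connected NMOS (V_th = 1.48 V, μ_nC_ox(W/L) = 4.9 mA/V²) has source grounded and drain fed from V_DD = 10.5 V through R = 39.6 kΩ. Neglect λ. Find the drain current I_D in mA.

With gate tied to drain, V_GS = V_DS ≥ V_GS − V_th, so the device is in saturation.
KCL at the drain: ½ k_n (V_GS − V_th)² = (V_DD − V_GS)/R.
Let x = V_GS − 1.48. Then 97 x² + x − 9.02 = 0, giving x = 0.3 V (positive root), so V_GS = 1.78 V.
I_D = (V_DD − V_GS)/R = (10.5 − 1.78) / 39.6 = 0.22 mA.

I_D = 0.220 mA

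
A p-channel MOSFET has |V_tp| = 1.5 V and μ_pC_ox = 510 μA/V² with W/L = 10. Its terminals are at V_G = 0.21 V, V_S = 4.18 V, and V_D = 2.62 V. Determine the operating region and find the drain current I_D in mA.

V_SG = V_S − V_G = 4.18 − 0.21 = 3.97 V; V_SD = V_S − V_D = 4.18 − 2.62 = 1.56 V.
k_p = μ_pC_ox · (W/L) = 5.1 mA/V².
V_ov = V_SG − |V_tp| = 3.97 − 1.5 = 2.47 V.
Since V_SD = 1.56 V < V_ov = 2.47 V, the device is in the triode region.
I_D = k_p [V_ov · V_SD − ½ V_SD²] = 5.1 × [2.47 × 1.56 − 0.5 × 1.56²] = 13.4 mA.

Triode; I_D = 13.4 mA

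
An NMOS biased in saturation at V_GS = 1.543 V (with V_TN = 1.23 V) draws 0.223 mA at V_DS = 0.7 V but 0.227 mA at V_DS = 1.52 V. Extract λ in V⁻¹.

With V_GS fixed, I_D ∝ (1 + λ V_DS) in saturation, so I_D2/I_D1 = (1 + λ V_DS2)/(1 + λ V_DS1).
0.227/0.223 = 1.018 = (1 + 1.52 λ)/(1 + 0.7 λ).
Solving: λ (I_D1 V_DS2 − I_D2 V_DS1) = I_D2 − I_D1, so λ = (0.227 − 0.223) / (0.223 × 1.52 − 0.227 × 0.7) = 0.004 / 0.18 = 0.0222 V⁻¹.

λ = 0.0222 V⁻¹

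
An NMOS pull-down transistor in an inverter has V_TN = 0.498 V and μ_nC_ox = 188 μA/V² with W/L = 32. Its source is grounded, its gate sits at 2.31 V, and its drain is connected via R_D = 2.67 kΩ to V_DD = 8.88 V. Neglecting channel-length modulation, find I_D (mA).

V_GS = V_G = 2.31 V, so V_ov = 2.31 − 0.498 = 1.81 V.
k_n = μ_nC_ox · (W/L) = 6.016 mA/V².
Assume saturation: I_D = ½ k_n V_ov² = 0.5 × 6.016 × 1.81² = 9.88 mA, giving V_DS = V_DD − I_D R_D = 8.88 − 9.88 × 2.67 = -17.5 V.
But -17.5 V < V_ov = 1.81 V, so the device is actually in triode.
In triode I_D = k_n[V_ov V_DS − ½ V_DS²] and I_D = (V_DD − V_DS)/R_D. Equating: 8.03 V_DS² − 30.11 V_DS + 8.88 = 0, giving V_DS = 0.323 V (the root below V_ov).
I_D = (8.88 − 0.323) / 2.67 = 3.2 mA.

I_D = 3.20 mA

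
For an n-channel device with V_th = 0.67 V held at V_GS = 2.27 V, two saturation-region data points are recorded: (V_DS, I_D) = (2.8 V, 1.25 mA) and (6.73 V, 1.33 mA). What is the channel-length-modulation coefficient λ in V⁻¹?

With V_GS fixed, I_D ∝ (1 + λ V_DS) in saturation, so I_D2/I_D1 = (1 + λ V_DS2)/(1 + λ V_DS1).
1.33/1.25 = 1.064 = (1 + 6.73 λ)/(1 + 2.8 λ).
Solving: λ (I_D1 V_DS2 − I_D2 V_DS1) = I_D2 − I_D1, so λ = (1.33 − 1.25) / (1.25 × 6.73 − 1.33 × 2.8) = 0.08 / 4.69 = 0.0171 V⁻¹.

λ = 0.0171 V⁻¹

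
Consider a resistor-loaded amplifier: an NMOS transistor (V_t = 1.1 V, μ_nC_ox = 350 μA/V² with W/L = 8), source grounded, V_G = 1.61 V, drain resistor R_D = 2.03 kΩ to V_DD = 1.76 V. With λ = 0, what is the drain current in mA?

I_D = 0.364 mA

V_GS = V_G = 1.61 V, so V_ov = 1.61 − 1.1 = 0.51 V.
k_n = μ_nC_ox · (W/L) = 2.8 mA/V².
Assume saturation: I_D = ½ k_n V_ov² = 0.5 × 2.8 × 0.51² = 0.364 mA, giving V_DS = V_DD − I_D R_D = 1.76 − 0.364 × 2.03 = 1.02 V.
V_DS = 1.02 V ≥ V_ov = 0.51 V, confirming saturation.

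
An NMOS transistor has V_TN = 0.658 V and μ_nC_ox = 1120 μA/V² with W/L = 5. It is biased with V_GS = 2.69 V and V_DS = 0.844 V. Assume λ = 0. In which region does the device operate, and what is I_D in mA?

k_n = μ_nC_ox · (W/L) = 5.6 mA/V².
V_ov = V_GS − V_TN = 2.69 − 0.658 = 2.03 V.
Since V_DS = 0.844 V < V_ov = 2.03 V, the device is in the triode region.
I_D = k_n [V_ov · V_DS − ½ V_DS²] = 5.6 × [2.03 × 0.844 − 0.5 × 0.844²] = 7.61 mA.

Triode; I_D = 7.61 mA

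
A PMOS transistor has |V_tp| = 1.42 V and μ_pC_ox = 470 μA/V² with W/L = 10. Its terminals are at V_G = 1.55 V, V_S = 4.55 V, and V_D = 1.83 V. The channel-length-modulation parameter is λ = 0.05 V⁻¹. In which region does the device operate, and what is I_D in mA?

Saturation; I_D = 6.66 mA

V_SG = V_S − V_G = 4.55 − 1.55 = 3 V; V_SD = V_S − V_D = 4.55 − 1.83 = 2.72 V.
k_p = μ_pC_ox · (W/L) = 4.7 mA/V².
V_ov = V_SG − |V_tp| = 3 − 1.42 = 1.58 V.
Since V_SD = 2.72 V ≥ V_ov = 1.58 V, the device is in saturation.
I_D = ½ k_p V_ov² (1 + λ V_SD) = 0.5 × 4.7 × 1.58² × (1 + 0.05 × 2.72) = 6.66 mA.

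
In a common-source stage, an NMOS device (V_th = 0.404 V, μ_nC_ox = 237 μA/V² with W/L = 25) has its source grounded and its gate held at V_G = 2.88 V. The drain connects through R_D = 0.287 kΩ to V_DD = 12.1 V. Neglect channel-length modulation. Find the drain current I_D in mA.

I_D = 18.2 mA

V_GS = V_G = 2.88 V, so V_ov = 2.88 − 0.404 = 2.48 V.
k_n = μ_nC_ox · (W/L) = 5.925 mA/V².
Assume saturation: I_D = ½ k_n V_ov² = 0.5 × 5.925 × 2.48² = 18.2 mA, giving V_DS = V_DD − I_D R_D = 12.1 − 18.2 × 0.287 = 6.89 V.
V_DS = 6.89 V ≥ V_ov = 2.48 V, confirming saturation.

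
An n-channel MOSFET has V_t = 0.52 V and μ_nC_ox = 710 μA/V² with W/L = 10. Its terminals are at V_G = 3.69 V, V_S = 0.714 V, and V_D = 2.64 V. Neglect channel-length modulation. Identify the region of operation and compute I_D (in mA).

V_GS = V_G − V_S = 3.69 − 0.714 = 2.98 V; V_DS = V_D − V_S = 2.64 − 0.714 = 1.93 V.
k_n = μ_nC_ox · (W/L) = 7.1 mA/V².
V_ov = V_GS − V_t = 2.98 − 0.52 = 2.46 V.
Since V_DS = 1.93 V < V_ov = 2.46 V, the device is in the triode region.
I_D = k_n [V_ov · V_DS − ½ V_DS²] = 7.1 × [2.46 × 1.93 − 0.5 × 1.93²] = 20.4 mA.

Triode; I_D = 20.4 mA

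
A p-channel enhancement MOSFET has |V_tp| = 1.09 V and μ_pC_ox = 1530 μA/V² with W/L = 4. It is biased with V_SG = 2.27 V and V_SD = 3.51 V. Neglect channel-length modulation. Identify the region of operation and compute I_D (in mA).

Saturation; I_D = 4.26 mA

k_p = μ_pC_ox · (W/L) = 6.12 mA/V².
V_ov = V_SG − |V_tp| = 2.27 − 1.09 = 1.18 V.
Since V_SD = 3.51 V ≥ V_ov = 1.18 V, the device is in saturation.
I_D = ½ k_p V_ov² = 0.5 × 6.12 × 1.18² = 4.26 mA.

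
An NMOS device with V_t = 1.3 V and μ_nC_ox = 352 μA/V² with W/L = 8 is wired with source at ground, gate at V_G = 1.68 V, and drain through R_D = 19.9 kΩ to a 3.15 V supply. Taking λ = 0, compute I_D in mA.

V_GS = V_G = 1.68 V, so V_ov = 1.68 − 1.3 = 0.38 V.
k_n = μ_nC_ox · (W/L) = 2.816 mA/V².
Assume saturation: I_D = ½ k_n V_ov² = 0.5 × 2.816 × 0.38² = 0.203 mA, giving V_DS = V_DD − I_D R_D = 3.15 − 0.203 × 19.9 = -0.896 V.
But -0.896 V < V_ov = 0.38 V, so the device is actually in triode.
In triode I_D = k_n[V_ov V_DS − ½ V_DS²] and I_D = (V_DD − V_DS)/R_D. Equating: 28 V_DS² − 22.29 V_DS + 3.15 = 0, giving V_DS = 0.184 V (the root below V_ov).
I_D = (3.15 − 0.184) / 19.9 = 0.149 mA.

I_D = 0.149 mA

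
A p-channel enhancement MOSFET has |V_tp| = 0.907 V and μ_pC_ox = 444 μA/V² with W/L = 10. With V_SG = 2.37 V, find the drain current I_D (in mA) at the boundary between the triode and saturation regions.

At the boundary V_SD = V_ov = V_SG − |V_tp| = 2.37 − 0.907 = 1.46 V.
k_p = μ_pC_ox · (W/L) = 4.44 mA/V².
I_D = ½ k_p V_ov² = 0.5 × 4.44 × 1.46² = 4.75 mA.

I_D = 4.75 mA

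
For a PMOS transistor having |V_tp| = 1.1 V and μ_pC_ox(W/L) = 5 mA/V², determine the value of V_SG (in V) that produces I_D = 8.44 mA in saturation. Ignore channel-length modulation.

In saturation I_D = ½ k_p (V_SG − |V_tp|)², so V_SG − |V_tp| = √(2 I_D / k_p) = √(2 × 8.44 / 5) = 1.84 V.
V_SG = 1.1 + 1.84 = 2.94 V.

V_SG = 2.94 V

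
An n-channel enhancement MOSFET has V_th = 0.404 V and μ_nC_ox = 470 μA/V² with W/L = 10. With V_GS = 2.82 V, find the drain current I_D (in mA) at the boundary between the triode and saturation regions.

I_D = 13.7 mA

At the boundary V_DS = V_ov = V_GS − V_th = 2.82 − 0.404 = 2.42 V.
k_n = μ_nC_ox · (W/L) = 4.7 mA/V².
I_D = ½ k_n V_ov² = 0.5 × 4.7 × 2.42² = 13.7 mA.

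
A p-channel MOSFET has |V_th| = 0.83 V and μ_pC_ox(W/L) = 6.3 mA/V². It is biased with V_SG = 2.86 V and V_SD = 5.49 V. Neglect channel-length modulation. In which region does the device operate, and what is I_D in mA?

Saturation; I_D = 13.0 mA

V_ov = V_SG − |V_th| = 2.86 − 0.83 = 2.03 V.
Since V_SD = 5.49 V ≥ V_ov = 2.03 V, the device is in saturation.
I_D = ½ k_p V_ov² = 0.5 × 6.3 × 2.03² = 13 mA.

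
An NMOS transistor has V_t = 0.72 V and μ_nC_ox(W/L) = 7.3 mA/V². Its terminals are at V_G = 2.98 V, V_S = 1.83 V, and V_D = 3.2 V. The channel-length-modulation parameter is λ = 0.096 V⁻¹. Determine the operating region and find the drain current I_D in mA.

Saturation; I_D = 0.764 mA

V_GS = V_G − V_S = 2.98 − 1.83 = 1.15 V; V_DS = V_D − V_S = 3.2 − 1.83 = 1.37 V.
V_ov = V_GS − V_t = 1.15 − 0.72 = 0.43 V.
Since V_DS = 1.37 V ≥ V_ov = 0.43 V, the device is in saturation.
I_D = ½ k_n V_ov² (1 + λ V_DS) = 0.5 × 7.3 × 0.43² × (1 + 0.096 × 1.37) = 0.764 mA.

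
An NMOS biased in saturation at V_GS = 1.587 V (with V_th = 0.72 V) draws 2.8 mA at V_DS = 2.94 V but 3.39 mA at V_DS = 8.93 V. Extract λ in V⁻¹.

λ = 0.0392 V⁻¹

With V_GS fixed, I_D ∝ (1 + λ V_DS) in saturation, so I_D2/I_D1 = (1 + λ V_DS2)/(1 + λ V_DS1).
3.39/2.8 = 1.211 = (1 + 8.93 λ)/(1 + 2.94 λ).
Solving: λ (I_D1 V_DS2 − I_D2 V_DS1) = I_D2 − I_D1, so λ = (3.39 − 2.8) / (2.8 × 8.93 − 3.39 × 2.94) = 0.59 / 15 = 0.0392 V⁻¹.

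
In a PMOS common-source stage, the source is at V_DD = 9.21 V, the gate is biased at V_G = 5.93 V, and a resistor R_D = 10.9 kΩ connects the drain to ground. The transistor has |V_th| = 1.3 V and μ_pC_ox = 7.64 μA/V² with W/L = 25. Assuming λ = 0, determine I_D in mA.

V_SG = V_DD − V_G = 9.21 − 5.93 = 3.28 V, so V_ov = 3.28 − 1.3 = 1.98 V.
k_p = μ_pC_ox · (W/L) = 0.191 mA/V².
Assume saturation: I_D = ½ k_p V_ov² = 0.5 × 0.191 × 1.98² = 0.374 mA, giving V_SD = V_DD − I_D R_D = 9.21 − 0.374 × 10.9 = 5.13 V.
V_SD = 5.13 V ≥ V_ov = 1.98 V, confirming saturation.

I_D = 0.374 mA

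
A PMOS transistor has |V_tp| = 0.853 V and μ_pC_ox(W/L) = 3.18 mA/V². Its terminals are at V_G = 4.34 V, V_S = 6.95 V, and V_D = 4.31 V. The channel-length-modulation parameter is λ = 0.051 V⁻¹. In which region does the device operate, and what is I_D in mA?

Saturation; I_D = 5.57 mA

V_SG = V_S − V_G = 6.95 − 4.34 = 2.61 V; V_SD = V_S − V_D = 6.95 − 4.31 = 2.64 V.
V_ov = V_SG − |V_tp| = 2.61 − 0.853 = 1.76 V.
Since V_SD = 2.64 V ≥ V_ov = 1.76 V, the device is in saturation.
I_D = ½ k_p V_ov² (1 + λ V_SD) = 0.5 × 3.18 × 1.76² × (1 + 0.051 × 2.64) = 5.57 mA.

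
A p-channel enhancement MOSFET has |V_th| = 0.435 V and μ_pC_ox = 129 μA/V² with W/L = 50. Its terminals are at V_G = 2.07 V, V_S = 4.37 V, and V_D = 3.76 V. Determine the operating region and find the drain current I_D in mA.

V_SG = V_S − V_G = 4.37 − 2.07 = 2.3 V; V_SD = V_S − V_D = 4.37 − 3.76 = 0.61 V.
k_p = μ_pC_ox · (W/L) = 6.45 mA/V².
V_ov = V_SG − |V_th| = 2.3 − 0.435 = 1.87 V.
Since V_SD = 0.61 V < V_ov = 1.87 V, the device is in the triode region.
I_D = k_p [V_ov · V_SD − ½ V_SD²] = 6.45 × [1.87 × 0.61 − 0.5 × 0.61²] = 6.14 mA.

Triode; I_D = 6.14 mA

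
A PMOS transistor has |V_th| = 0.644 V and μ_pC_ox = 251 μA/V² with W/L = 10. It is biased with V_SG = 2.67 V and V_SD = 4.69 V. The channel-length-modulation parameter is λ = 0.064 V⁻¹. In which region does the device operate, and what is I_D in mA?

Saturation; I_D = 6.70 mA

k_p = μ_pC_ox · (W/L) = 2.51 mA/V².
V_ov = V_SG − |V_th| = 2.67 − 0.644 = 2.03 V.
Since V_SD = 4.69 V ≥ V_ov = 2.03 V, the device is in saturation.
I_D = ½ k_p V_ov² (1 + λ V_SD) = 0.5 × 2.51 × 2.03² × (1 + 0.064 × 4.69) = 6.7 mA.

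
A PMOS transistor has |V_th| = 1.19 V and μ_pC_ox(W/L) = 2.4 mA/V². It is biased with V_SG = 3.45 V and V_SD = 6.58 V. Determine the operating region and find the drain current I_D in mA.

V_ov = V_SG − |V_th| = 3.45 − 1.19 = 2.26 V.
Since V_SD = 6.58 V ≥ V_ov = 2.26 V, the device is in saturation.
I_D = ½ k_p V_ov² = 0.5 × 2.4 × 2.26² = 6.13 mA.

Saturation; I_D = 6.13 mA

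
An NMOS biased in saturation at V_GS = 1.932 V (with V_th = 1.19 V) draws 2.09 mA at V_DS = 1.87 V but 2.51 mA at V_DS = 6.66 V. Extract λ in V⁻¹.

λ = 0.0455 V⁻¹

With V_GS fixed, I_D ∝ (1 + λ V_DS) in saturation, so I_D2/I_D1 = (1 + λ V_DS2)/(1 + λ V_DS1).
2.51/2.09 = 1.201 = (1 + 6.66 λ)/(1 + 1.87 λ).
Solving: λ (I_D1 V_DS2 − I_D2 V_DS1) = I_D2 − I_D1, so λ = (2.51 − 2.09) / (2.09 × 6.66 − 2.51 × 1.87) = 0.42 / 9.23 = 0.0455 V⁻¹.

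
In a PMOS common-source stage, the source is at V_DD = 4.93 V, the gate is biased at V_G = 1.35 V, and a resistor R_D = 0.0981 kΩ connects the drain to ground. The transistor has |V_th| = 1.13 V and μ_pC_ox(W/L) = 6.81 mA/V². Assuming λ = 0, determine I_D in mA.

I_D = 20.4 mA

V_SG = V_DD − V_G = 4.93 − 1.35 = 3.58 V, so V_ov = 3.58 − 1.13 = 2.45 V.
Assume saturation: I_D = ½ k_p V_ov² = 0.5 × 6.81 × 2.45² = 20.4 mA, giving V_SD = V_DD − I_D R_D = 4.93 − 20.4 × 0.0981 = 2.92 V.
V_SD = 2.92 V ≥ V_ov = 2.45 V, confirming saturation.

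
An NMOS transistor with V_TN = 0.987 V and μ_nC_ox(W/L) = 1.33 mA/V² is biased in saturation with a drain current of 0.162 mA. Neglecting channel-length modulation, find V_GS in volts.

In saturation I_D = ½ k_n (V_GS − V_TN)², so V_GS − V_TN = √(2 I_D / k_n) = √(2 × 0.162 / 1.33) = 0.494 V.
V_GS = 0.987 + 0.494 = 1.48 V.

V_GS = 1.48 V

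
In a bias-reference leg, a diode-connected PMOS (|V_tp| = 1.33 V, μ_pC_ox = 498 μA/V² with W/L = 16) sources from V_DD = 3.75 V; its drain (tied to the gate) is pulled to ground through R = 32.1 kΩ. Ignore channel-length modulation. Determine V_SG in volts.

With gate tied to drain, V_SG = V_SD ≥ V_SG − |V_tp|, so the device is in saturation.
k_p = μ_pC_ox · (W/L) = 7.968 mA/V².
KCL at the drain: ½ k_p (V_SG − |V_tp|)² = (V_DD − V_SG)/R.
Let x = V_SG − 1.33. Then 128 x² + x − 2.42 = 0, giving x = 0.134 V (positive root), so V_SG = 1.46 V.
I_D = (V_DD − V_SG)/R = (3.75 − 1.46) / 32.1 = 0.0712 mA.

V_SG = 1.46 V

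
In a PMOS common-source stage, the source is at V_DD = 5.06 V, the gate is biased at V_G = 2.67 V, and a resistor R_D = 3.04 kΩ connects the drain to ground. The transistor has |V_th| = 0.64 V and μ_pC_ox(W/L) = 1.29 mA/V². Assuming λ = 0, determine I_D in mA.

I_D = 1.40 mA

V_SG = V_DD − V_G = 5.06 − 2.67 = 2.39 V, so V_ov = 2.39 − 0.64 = 1.75 V.
Assume saturation: I_D = ½ k_p V_ov² = 0.5 × 1.29 × 1.75² = 1.98 mA, giving V_SD = V_DD − I_D R_D = 5.06 − 1.98 × 3.04 = -0.945 V.
But -0.945 V < V_ov = 1.75 V, so the device is actually in triode.
In triode I_D = k_p[V_ov V_SD − ½ V_SD²] and I_D = (V_DD − V_SD)/R_D. Equating: 1.96 V_SD² − 7.863 V_SD + 5.06 = 0, giving V_SD = 0.805 V (the root below V_ov).
I_D = (5.06 − 0.805) / 3.04 = 1.4 mA.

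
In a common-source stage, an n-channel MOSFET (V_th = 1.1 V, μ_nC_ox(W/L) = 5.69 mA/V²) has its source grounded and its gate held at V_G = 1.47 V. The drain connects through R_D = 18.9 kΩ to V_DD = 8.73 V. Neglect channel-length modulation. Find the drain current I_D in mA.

I_D = 0.389 mA

V_GS = V_G = 1.47 V, so V_ov = 1.47 − 1.1 = 0.37 V.
Assume saturation: I_D = ½ k_n V_ov² = 0.5 × 5.69 × 0.37² = 0.389 mA, giving V_DS = V_DD − I_D R_D = 8.73 − 0.389 × 18.9 = 1.37 V.
V_DS = 1.37 V ≥ V_ov = 0.37 V, confirming saturation.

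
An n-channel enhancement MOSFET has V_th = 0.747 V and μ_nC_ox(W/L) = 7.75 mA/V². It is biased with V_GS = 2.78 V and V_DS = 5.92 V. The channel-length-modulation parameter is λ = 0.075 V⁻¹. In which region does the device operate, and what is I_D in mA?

V_ov = V_GS − V_th = 2.78 − 0.747 = 2.03 V.
Since V_DS = 5.92 V ≥ V_ov = 2.03 V, the device is in saturation.
I_D = ½ k_n V_ov² (1 + λ V_DS) = 0.5 × 7.75 × 2.03² × (1 + 0.075 × 5.92) = 23.1 mA.

Saturation; I_D = 23.1 mA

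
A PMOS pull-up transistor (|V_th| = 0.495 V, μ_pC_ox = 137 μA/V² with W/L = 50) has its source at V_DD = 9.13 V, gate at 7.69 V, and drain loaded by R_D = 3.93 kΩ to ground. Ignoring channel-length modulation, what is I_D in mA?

I_D = 2.21 mA

V_SG = V_DD − V_G = 9.13 − 7.69 = 1.44 V, so V_ov = 1.44 − 0.495 = 0.945 V.
k_p = μ_pC_ox · (W/L) = 6.85 mA/V².
Assume saturation: I_D = ½ k_p V_ov² = 0.5 × 6.85 × 0.945² = 3.06 mA, giving V_SD = V_DD − I_D R_D = 9.13 − 3.06 × 3.93 = -2.89 V.
But -2.89 V < V_ov = 0.945 V, so the device is actually in triode.
In triode I_D = k_p[V_ov V_SD − ½ V_SD²] and I_D = (V_DD − V_SD)/R_D. Equating: 13.5 V_SD² − 26.44 V_SD + 9.13 = 0, giving V_SD = 0.447 V (the root below V_ov).
I_D = (9.13 − 0.447) / 3.93 = 2.21 mA.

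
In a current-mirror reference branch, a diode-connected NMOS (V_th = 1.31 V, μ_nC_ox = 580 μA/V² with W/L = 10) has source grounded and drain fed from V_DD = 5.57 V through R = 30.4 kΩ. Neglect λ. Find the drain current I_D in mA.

I_D = 0.133 mA

With gate tied to drain, V_GS = V_DS ≥ V_GS − V_th, so the device is in saturation.
k_n = μ_nC_ox · (W/L) = 5.8 mA/V².
KCL at the drain: ½ k_n (V_GS − V_th)² = (V_DD − V_GS)/R.
Let x = V_GS − 1.31. Then 88.2 x² + x − 4.26 = 0, giving x = 0.214 V (positive root), so V_GS = 1.52 V.
I_D = (V_DD − V_GS)/R = (5.57 − 1.52) / 30.4 = 0.133 mA.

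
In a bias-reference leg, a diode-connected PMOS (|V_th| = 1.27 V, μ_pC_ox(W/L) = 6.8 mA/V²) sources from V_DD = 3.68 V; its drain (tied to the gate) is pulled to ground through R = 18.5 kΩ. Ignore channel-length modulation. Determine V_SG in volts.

With gate tied to drain, V_SG = V_SD ≥ V_SG − |V_th|, so the device is in saturation.
KCL at the drain: ½ k_p (V_SG − |V_th|)² = (V_DD − V_SG)/R.
Let x = V_SG − 1.27. Then 62.9 x² + x − 2.41 = 0, giving x = 0.188 V (positive root), so V_SG = 1.46 V.
I_D = (V_DD − V_SG)/R = (3.68 − 1.46) / 18.5 = 0.12 mA.

V_SG = 1.46 V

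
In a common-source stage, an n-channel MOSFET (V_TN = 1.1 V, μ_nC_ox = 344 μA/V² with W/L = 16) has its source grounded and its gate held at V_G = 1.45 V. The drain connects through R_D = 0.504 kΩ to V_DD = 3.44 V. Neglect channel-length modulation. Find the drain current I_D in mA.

V_GS = V_G = 1.45 V, so V_ov = 1.45 − 1.1 = 0.35 V.
k_n = μ_nC_ox · (W/L) = 5.504 mA/V².
Assume saturation: I_D = ½ k_n V_ov² = 0.5 × 5.504 × 0.35² = 0.337 mA, giving V_DS = V_DD − I_D R_D = 3.44 − 0.337 × 0.504 = 3.27 V.
V_DS = 3.27 V ≥ V_ov = 0.35 V, confirming saturation.

I_D = 0.337 mA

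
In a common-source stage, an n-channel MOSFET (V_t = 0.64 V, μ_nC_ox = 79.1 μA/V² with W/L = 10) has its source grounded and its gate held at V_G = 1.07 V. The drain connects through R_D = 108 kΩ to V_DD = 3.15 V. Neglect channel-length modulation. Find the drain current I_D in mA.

V_GS = V_G = 1.07 V, so V_ov = 1.07 − 0.64 = 0.43 V.
k_n = μ_nC_ox · (W/L) = 0.791 mA/V².
Assume saturation: I_D = ½ k_n V_ov² = 0.5 × 0.791 × 0.43² = 0.0731 mA, giving V_DS = V_DD − I_D R_D = 3.15 − 0.0731 × 108 = -4.75 V.
But -4.75 V < V_ov = 0.43 V, so the device is actually in triode.
In triode I_D = k_n[V_ov V_DS − ½ V_DS²] and I_D = (V_DD − V_DS)/R_D. Equating: 42.7 V_DS² − 37.73 V_DS + 3.15 = 0, giving V_DS = 0.0933 V (the root below V_ov).
I_D = (3.15 − 0.0933) / 108 = 0.0283 mA.

I_D = 0.0283 mA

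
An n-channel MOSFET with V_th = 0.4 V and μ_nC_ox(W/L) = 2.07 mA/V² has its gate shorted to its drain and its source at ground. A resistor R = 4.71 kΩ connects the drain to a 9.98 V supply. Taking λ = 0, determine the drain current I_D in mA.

With gate tied to drain, V_GS = V_DS ≥ V_GS − V_th, so the device is in saturation.
KCL at the drain: ½ k_n (V_GS − V_th)² = (V_DD − V_GS)/R.
Let x = V_GS − 0.4. Then 4.87 x² + x − 9.58 = 0, giving x = 1.3 V (positive root), so V_GS = 1.7 V.
I_D = (V_DD − V_GS)/R = (9.98 − 1.7) / 4.71 = 1.76 mA.

I_D = 1.76 mA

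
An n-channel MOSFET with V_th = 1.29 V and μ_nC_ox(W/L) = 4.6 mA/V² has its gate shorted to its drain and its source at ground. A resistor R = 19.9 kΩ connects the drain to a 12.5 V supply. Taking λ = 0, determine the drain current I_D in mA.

I_D = 0.539 mA

With gate tied to drain, V_GS = V_DS ≥ V_GS − V_th, so the device is in saturation.
KCL at the drain: ½ k_n (V_GS − V_th)² = (V_DD − V_GS)/R.
Let x = V_GS − 1.29. Then 45.8 x² + x − 11.21 = 0, giving x = 0.484 V (positive root), so V_GS = 1.77 V.
I_D = (V_DD − V_GS)/R = (12.5 − 1.77) / 19.9 = 0.539 mA.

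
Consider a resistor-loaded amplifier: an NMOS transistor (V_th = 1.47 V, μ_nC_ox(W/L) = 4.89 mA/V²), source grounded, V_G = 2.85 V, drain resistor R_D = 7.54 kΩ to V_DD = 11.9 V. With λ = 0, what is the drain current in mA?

I_D = 1.54 mA

V_GS = V_G = 2.85 V, so V_ov = 2.85 − 1.47 = 1.38 V.
Assume saturation: I_D = ½ k_n V_ov² = 0.5 × 4.89 × 1.38² = 4.66 mA, giving V_DS = V_DD − I_D R_D = 11.9 − 4.66 × 7.54 = -23.2 V.
But -23.2 V < V_ov = 1.38 V, so the device is actually in triode.
In triode I_D = k_n[V_ov V_DS − ½ V_DS²] and I_D = (V_DD − V_DS)/R_D. Equating: 18.4 V_DS² − 51.88 V_DS + 11.9 = 0, giving V_DS = 0.252 V (the root below V_ov).
I_D = (11.9 − 0.252) / 7.54 = 1.54 mA.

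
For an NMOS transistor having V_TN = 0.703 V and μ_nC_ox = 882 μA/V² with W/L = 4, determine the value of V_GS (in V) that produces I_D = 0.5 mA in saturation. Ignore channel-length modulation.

V_GS = 1.24 V

k_n = μ_nC_ox · (W/L) = 3.528 mA/V².
In saturation I_D = ½ k_n (V_GS − V_TN)², so V_GS − V_TN = √(2 I_D / k_n) = √(2 × 0.5 / 3.528) = 0.532 V.
V_GS = 0.703 + 0.532 = 1.24 V.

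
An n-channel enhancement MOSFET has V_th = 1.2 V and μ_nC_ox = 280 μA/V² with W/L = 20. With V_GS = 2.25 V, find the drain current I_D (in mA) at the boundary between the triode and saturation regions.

At the boundary V_DS = V_ov = V_GS − V_th = 2.25 − 1.2 = 1.05 V.
k_n = μ_nC_ox · (W/L) = 5.6 mA/V².
I_D = ½ k_n V_ov² = 0.5 × 5.6 × 1.05² = 3.09 mA.

I_D = 3.09 mA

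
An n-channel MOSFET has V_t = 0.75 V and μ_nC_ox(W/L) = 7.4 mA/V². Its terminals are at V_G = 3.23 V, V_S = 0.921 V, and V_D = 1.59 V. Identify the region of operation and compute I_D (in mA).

Triode; I_D = 6.06 mA

V_GS = V_G − V_S = 3.23 − 0.921 = 2.31 V; V_DS = V_D − V_S = 1.59 − 0.921 = 0.669 V.
V_ov = V_GS − V_t = 2.31 − 0.75 = 1.56 V.
Since V_DS = 0.669 V < V_ov = 1.56 V, the device is in the triode region.
I_D = k_n [V_ov · V_DS − ½ V_DS²] = 7.4 × [1.56 × 0.669 − 0.5 × 0.669²] = 6.06 mA.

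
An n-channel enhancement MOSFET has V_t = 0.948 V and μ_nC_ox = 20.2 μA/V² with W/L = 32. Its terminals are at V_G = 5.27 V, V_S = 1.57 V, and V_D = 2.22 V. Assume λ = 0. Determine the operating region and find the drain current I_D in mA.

V_GS = V_G − V_S = 5.27 − 1.57 = 3.7 V; V_DS = V_D − V_S = 2.22 − 1.57 = 0.65 V.
k_n = μ_nC_ox · (W/L) = 0.6464 mA/V².
V_ov = V_GS − V_t = 3.7 − 0.948 = 2.75 V.
Since V_DS = 0.65 V < V_ov = 2.75 V, the device is in the triode region.
I_D = k_n [V_ov · V_DS − ½ V_DS²] = 0.6464 × [2.75 × 0.65 − 0.5 × 0.65²] = 1.02 mA.

Triode; I_D = 1.02 mA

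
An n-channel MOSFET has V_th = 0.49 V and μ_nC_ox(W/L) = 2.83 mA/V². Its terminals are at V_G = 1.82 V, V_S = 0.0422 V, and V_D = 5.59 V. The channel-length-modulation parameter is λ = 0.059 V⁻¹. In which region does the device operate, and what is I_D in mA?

V_GS = V_G − V_S = 1.82 − 0.0422 = 1.78 V; V_DS = V_D − V_S = 5.59 − 0.0422 = 5.55 V.
V_ov = V_GS − V_th = 1.78 − 0.49 = 1.29 V.
Since V_DS = 5.55 V ≥ V_ov = 1.29 V, the device is in saturation.
I_D = ½ k_n V_ov² (1 + λ V_DS) = 0.5 × 2.83 × 1.29² × (1 + 0.059 × 5.55) = 3.11 mA.

Saturation; I_D = 3.11 mA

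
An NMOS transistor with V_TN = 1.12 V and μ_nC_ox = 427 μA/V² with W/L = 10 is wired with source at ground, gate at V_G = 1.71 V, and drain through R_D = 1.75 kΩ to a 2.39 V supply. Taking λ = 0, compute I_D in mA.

I_D = 0.743 mA

V_GS = V_G = 1.71 V, so V_ov = 1.71 − 1.12 = 0.59 V.
k_n = μ_nC_ox · (W/L) = 4.27 mA/V².
Assume saturation: I_D = ½ k_n V_ov² = 0.5 × 4.27 × 0.59² = 0.743 mA, giving V_DS = V_DD − I_D R_D = 2.39 − 0.743 × 1.75 = 1.09 V.
V_DS = 1.09 V ≥ V_ov = 0.59 V, confirming saturation.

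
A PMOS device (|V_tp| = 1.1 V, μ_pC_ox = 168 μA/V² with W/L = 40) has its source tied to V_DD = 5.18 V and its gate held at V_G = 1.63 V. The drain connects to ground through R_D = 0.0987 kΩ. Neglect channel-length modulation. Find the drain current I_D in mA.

I_D = 20.2 mA

V_SG = V_DD − V_G = 5.18 − 1.63 = 3.55 V, so V_ov = 3.55 − 1.1 = 2.45 V.
k_p = μ_pC_ox · (W/L) = 6.72 mA/V².
Assume saturation: I_D = ½ k_p V_ov² = 0.5 × 6.72 × 2.45² = 20.2 mA, giving V_SD = V_DD − I_D R_D = 5.18 − 20.2 × 0.0987 = 3.19 V.
V_SD = 3.19 V ≥ V_ov = 2.45 V, confirming saturation.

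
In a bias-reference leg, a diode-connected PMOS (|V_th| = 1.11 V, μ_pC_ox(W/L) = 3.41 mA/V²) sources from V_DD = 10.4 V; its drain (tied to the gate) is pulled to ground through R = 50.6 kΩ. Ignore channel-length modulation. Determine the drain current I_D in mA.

With gate tied to drain, V_SG = V_SD ≥ V_SG − |V_th|, so the device is in saturation.
KCL at the drain: ½ k_p (V_SG − |V_th|)² = (V_DD − V_SG)/R.
Let x = V_SG − 1.11. Then 86.3 x² + x − 9.29 = 0, giving x = 0.322 V (positive root), so V_SG = 1.43 V.
I_D = (V_DD − V_SG)/R = (10.4 − 1.43) / 50.6 = 0.177 mA.

I_D = 0.177 mA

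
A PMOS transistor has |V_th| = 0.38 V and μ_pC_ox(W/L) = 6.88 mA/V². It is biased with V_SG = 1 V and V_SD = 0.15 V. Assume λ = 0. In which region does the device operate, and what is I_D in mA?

Triode; I_D = 0.562 mA

V_ov = V_SG − |V_th| = 1 − 0.38 = 0.62 V.
Since V_SD = 0.15 V < V_ov = 0.62 V, the device is in the triode region.
I_D = k_p [V_ov · V_SD − ½ V_SD²] = 6.88 × [0.62 × 0.15 − 0.5 × 0.15²] = 0.562 mA.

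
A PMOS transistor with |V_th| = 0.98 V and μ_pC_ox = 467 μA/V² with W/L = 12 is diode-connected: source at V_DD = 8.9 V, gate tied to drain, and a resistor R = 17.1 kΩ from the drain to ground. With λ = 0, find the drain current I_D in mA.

I_D = 0.440 mA

With gate tied to drain, V_SG = V_SD ≥ V_SG − |V_th|, so the device is in saturation.
k_p = μ_pC_ox · (W/L) = 5.604 mA/V².
KCL at the drain: ½ k_p (V_SG − |V_th|)² = (V_DD − V_SG)/R.
Let x = V_SG − 0.98. Then 47.9 x² + x − 7.92 = 0, giving x = 0.396 V (positive root), so V_SG = 1.38 V.
I_D = (V_DD − V_SG)/R = (8.9 − 1.38) / 17.1 = 0.44 mA.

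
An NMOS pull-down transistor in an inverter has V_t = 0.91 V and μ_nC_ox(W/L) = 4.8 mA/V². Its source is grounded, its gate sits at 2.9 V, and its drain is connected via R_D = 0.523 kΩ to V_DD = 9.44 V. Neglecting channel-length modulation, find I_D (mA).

I_D = 9.50 mA

V_GS = V_G = 2.9 V, so V_ov = 2.9 − 0.91 = 1.99 V.
Assume saturation: I_D = ½ k_n V_ov² = 0.5 × 4.8 × 1.99² = 9.5 mA, giving V_DS = V_DD − I_D R_D = 9.44 − 9.5 × 0.523 = 4.47 V.
V_DS = 4.47 V ≥ V_ov = 1.99 V, confirming saturation.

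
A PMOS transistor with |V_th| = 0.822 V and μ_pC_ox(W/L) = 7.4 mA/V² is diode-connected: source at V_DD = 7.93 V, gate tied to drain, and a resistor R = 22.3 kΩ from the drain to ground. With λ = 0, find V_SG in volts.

With gate tied to drain, V_SG = V_SD ≥ V_SG − |V_th|, so the device is in saturation.
KCL at the drain: ½ k_p (V_SG − |V_th|)² = (V_DD − V_SG)/R.
Let x = V_SG − 0.822. Then 82.5 x² + x − 7.108 = 0, giving x = 0.288 V (positive root), so V_SG = 1.11 V.
I_D = (V_DD − V_SG)/R = (7.93 − 1.11) / 22.3 = 0.306 mA.

V_SG = 1.11 V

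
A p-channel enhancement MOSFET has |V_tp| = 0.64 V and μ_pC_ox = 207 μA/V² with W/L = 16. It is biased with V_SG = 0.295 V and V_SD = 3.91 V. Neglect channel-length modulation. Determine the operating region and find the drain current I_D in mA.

Cutoff; I_D = 0 mA

V_SG = 0.295 V < |V_tp| = 0.64 V, so the transistor is in cutoff.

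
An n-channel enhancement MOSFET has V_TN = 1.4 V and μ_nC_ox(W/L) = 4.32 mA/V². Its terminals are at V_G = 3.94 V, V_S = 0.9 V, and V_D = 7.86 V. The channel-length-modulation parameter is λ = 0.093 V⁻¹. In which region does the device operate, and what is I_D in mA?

Saturation; I_D = 9.57 mA

V_GS = V_G − V_S = 3.94 − 0.9 = 3.04 V; V_DS = V_D − V_S = 7.86 − 0.9 = 6.96 V.
V_ov = V_GS − V_TN = 3.04 − 1.4 = 1.64 V.
Since V_DS = 6.96 V ≥ V_ov = 1.64 V, the device is in saturation.
I_D = ½ k_n V_ov² (1 + λ V_DS) = 0.5 × 4.32 × 1.64² × (1 + 0.093 × 6.96) = 9.57 mA.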